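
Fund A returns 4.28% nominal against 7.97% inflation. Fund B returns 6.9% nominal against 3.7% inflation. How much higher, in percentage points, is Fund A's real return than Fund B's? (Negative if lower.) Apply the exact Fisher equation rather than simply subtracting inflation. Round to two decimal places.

Fund A real return: 1.0428/1.0797 − 1 = -3.418%.
Fund B real return: 1.069/1.037 − 1 = 3.086%.
Difference: -3.418 − 3.086 = -6.504 pp.

-6.50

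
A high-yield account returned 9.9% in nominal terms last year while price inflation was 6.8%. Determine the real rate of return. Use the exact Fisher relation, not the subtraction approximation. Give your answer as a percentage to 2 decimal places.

2.90%

Real return via the Fisher equation: (1 + 9.9%)/(1 + 6.8%) − 1 = 1.099/1.068 − 1 ≈ 0.02903.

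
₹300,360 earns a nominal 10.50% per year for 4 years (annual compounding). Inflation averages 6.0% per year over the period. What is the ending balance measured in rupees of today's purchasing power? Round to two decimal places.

₹354,705.36

Nominal value at maturity: ₹300,360 × (1 + 10.50%)^4 ≈ ₹447,807.34.
Price-level factor over 4 years: (1 + 6.0%)^4 = 1.26247696.
The maturity value deflated by that factor is the answer in today's purchasing power.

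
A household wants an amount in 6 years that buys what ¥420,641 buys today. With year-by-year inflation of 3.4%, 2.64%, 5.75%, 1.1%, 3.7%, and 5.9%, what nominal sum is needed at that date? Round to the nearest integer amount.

Cumulative price-level factor: 1.034 × 1.0264 × 1.0575 × 1.011 × 1.037 × 1.059 ≈ 1.2460728407.
Multiplying ¥420,641 by the price-level factor gives the future nominal sum.

¥524,149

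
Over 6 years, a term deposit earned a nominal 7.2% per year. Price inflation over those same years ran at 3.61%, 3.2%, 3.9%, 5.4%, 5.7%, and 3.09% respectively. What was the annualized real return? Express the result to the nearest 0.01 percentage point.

Cumulative inflation factor: 1.0361 × 1.032 × 1.039 × 1.054 × 1.057 × 1.0309 ≈ 1.27594.
Nominal growth factor: 1.51764. Real growth factor = 1.51764 / 1.27594 ≈ 1.18943.
Annualized: 1.18943^(1/6) − 1 ≈ 0.02933.

2.93%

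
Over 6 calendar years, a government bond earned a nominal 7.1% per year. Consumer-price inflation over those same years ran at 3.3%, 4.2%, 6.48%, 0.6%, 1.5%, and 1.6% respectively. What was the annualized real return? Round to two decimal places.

4.05%

Cumulative inflation factor: 1.033 × 1.042 × 1.0648 × 1.006 × 1.015 × 1.016 ≈ 1.18903.
Nominal growth factor: 1.50917. Real growth factor = 1.50917 / 1.18903 ≈ 1.26924.
Annualized: 1.26924^(1/6) − 1 ≈ 0.04054.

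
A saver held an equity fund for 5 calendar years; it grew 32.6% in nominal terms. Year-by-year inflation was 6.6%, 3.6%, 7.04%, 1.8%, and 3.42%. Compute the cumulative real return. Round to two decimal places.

Cumulative inflation factor: 1.066 × 1.036 × 1.0704 × 1.018 × 1.0342 ≈ 1.24456.
Nominal growth factor: 1.32600. Real growth factor = 1.32600 / 1.24456 ≈ 1.06544.
Total real return ≈ 6.5438%.

6.54%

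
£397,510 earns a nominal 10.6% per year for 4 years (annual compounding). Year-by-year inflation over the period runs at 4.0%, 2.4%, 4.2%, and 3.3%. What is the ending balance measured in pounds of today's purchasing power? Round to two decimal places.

Nominal value at maturity: £397,510 × (1 + 10.6%)^4 ≈ £594,796.72.
Price-level factor over 4 years: 1.040 × 1.024 × 1.042 × 1.033 ≈ 1.1463080346.
Dividing the nominal maturity value by the price-level factor gives the value in today's money.

£518,880.36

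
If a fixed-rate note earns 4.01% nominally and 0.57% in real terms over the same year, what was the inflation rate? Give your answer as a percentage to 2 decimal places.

From (1+r_nom) = (1+r_real)(1+π), we get 1+π = (1 + 4.01%)/(1 + 0.57%) = 1.0401/1.0057 ≈ 1.03421.
So π ≈ 3.4205%.

3.42%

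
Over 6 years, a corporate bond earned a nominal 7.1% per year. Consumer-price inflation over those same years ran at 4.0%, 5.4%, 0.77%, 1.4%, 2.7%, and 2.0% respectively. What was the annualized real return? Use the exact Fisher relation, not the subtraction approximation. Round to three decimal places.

Cumulative inflation factor: 1.040 × 1.054 × 1.0077 × 1.014 × 1.027 × 1.020 ≈ 1.17331.
Nominal growth factor: 1.50917. Real growth factor = 1.50917 / 1.17331 ≈ 1.28624.
Annualized: 1.28624^(1/6) − 1 ≈ 0.04285.

4.285%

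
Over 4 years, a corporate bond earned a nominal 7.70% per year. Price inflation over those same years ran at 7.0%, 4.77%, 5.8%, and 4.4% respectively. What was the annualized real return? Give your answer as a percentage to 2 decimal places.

Cumulative inflation factor: 1.070 × 1.0477 × 1.058 × 1.044 ≈ 1.23825.
Nominal growth factor: 1.34544. Real growth factor = 1.34544 / 1.23825 ≈ 1.08657.
Annualized: 1.08657^(1/4) − 1 ≈ 0.02097.

2.10%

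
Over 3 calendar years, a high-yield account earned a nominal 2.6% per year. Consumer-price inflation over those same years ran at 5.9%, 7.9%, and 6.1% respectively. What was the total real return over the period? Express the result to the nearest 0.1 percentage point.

Cumulative inflation factor: 1.059 × 1.079 × 1.061 ≈ 1.21236.
Nominal growth factor: 1.08005. Real growth factor = 1.08005 / 1.21236 ≈ 0.89086.
Total real return ≈ -10.9140%.

-10.9%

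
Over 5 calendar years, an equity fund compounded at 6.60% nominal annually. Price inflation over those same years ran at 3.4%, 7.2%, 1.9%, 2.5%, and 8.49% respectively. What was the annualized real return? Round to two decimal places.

1.85%

Cumulative inflation factor: 1.034 × 1.072 × 1.019 × 1.025 × 1.0849 ≈ 1.25604.
Nominal growth factor: 1.37653. Real growth factor = 1.37653 / 1.25604 ≈ 1.09593.
Annualized: 1.09593^(1/5) − 1 ≈ 0.01849.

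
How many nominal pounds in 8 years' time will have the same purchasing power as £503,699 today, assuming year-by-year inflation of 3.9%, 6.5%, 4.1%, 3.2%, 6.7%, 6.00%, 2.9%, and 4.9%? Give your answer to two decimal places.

Cumulative price-level factor: 1.039 × 1.065 × 1.041 × 1.032 × 1.067 × 1.0600 × 1.029 × 1.049 ≈ 1.4512984445.
The nominal amount required is £503,699 scaled up by that factor.

£731,017.58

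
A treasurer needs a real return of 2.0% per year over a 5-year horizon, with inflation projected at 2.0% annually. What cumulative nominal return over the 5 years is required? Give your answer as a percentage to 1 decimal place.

Required annual nominal rate: (1+2.0%)(1+2.0%) − 1 = 4.04%.
Cumulative over 5 years: (1 + 0.0404)^5 − 1 ≈ 0.21899.

21.9%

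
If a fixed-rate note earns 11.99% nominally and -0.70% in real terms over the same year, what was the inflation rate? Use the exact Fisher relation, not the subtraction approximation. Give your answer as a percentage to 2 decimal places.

12.78%

From (1+r_nom) = (1+r_real)(1+π), we get 1+π = (1 + 11.99%)/(1 − 0.70%) = 1.1199/0.9930 ≈ 1.12779.
So π ≈ 12.7795%.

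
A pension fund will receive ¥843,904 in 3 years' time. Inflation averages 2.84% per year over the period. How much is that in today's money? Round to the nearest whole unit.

¥775,902

Price-level factor over 3 years: (1 + 2.84%)^3 ≈ 1.0876425863.
Purchasing power today: ¥843,904 divided by that factor.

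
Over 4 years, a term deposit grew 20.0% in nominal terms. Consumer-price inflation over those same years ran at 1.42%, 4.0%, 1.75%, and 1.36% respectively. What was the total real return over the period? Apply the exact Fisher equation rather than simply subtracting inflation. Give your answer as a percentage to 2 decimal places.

10.31%

Cumulative inflation factor: 1.0142 × 1.040 × 1.0175 × 1.0136 ≈ 1.08782.
Nominal growth factor: 1.20000. Real growth factor = 1.20000 / 1.08782 ≈ 1.10312.
Total real return ≈ 10.3121%.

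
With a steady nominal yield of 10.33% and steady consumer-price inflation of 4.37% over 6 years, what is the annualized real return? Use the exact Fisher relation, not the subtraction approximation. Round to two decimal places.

5.71%

With constant rates the annual real return is the same each year: (1+10.33%)/(1+4.37%) − 1 = 0.05710.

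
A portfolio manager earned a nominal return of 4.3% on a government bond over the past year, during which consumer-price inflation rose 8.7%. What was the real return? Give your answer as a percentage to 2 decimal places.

Real return via the Fisher equation: (1 + 4.3%)/(1 + 8.7%) − 1 = 1.043/1.087 − 1 ≈ -0.04048.

-4.05%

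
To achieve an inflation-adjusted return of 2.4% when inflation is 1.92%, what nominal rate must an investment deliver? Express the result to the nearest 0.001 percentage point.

By the Fisher equation, 1 + r_nom = (1 + 2.4%)(1 + 1.92%) = 1.024 × 1.0192 = 1.0436608.
So r_nom = 4.36608%.

4.366%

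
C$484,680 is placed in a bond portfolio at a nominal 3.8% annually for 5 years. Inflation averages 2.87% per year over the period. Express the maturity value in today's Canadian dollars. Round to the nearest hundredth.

C$506,988.57

Nominal value at maturity: C$484,680 × (1 + 3.8%)^5 ≈ C$584,039.02.
Price-level factor over 5 years: (1 + 2.87%)^5 ≈ 1.1519767108.
The maturity value deflated by that factor is the answer in today's purchasing power.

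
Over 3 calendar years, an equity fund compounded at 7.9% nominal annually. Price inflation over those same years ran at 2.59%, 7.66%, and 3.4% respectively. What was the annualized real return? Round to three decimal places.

Cumulative inflation factor: 1.0259 × 1.0766 × 1.034 ≈ 1.14204.
Nominal growth factor: 1.25622. Real growth factor = 1.25622 / 1.14204 ≈ 1.09998.
Annualized: 1.09998^(1/3) − 1 ≈ 0.03227.

3.227%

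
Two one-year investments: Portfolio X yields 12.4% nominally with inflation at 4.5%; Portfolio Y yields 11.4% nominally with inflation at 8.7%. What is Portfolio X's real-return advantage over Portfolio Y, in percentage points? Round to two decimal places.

Portfolio X real return: 1.124/1.045 − 1 = 7.560%.
Portfolio Y real return: 1.114/1.087 − 1 = 2.484%.
Difference: 7.560 − 2.484 = 5.076 pp.

5.08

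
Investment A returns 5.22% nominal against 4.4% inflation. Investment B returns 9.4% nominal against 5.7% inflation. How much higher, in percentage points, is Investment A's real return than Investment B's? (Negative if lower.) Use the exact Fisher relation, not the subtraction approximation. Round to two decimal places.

-2.72

Investment A real return: 1.0522/1.044 − 1 = 0.785%.
Investment B real return: 1.094/1.057 − 1 = 3.500%.
Difference: 0.785 − 3.500 = -2.715 pp.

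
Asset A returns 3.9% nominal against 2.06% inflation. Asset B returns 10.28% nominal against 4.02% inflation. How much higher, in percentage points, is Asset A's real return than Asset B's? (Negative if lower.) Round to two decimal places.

-4.22

Asset A real return: 1.039/1.0206 − 1 = 1.803%.
Asset B real return: 1.1028/1.0402 − 1 = 6.018%.
Difference: 1.803 − 6.018 = -4.215 pp.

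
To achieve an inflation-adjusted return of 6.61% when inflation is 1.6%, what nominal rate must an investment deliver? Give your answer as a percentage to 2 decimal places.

By the Fisher equation, 1 + r_nom = (1 + 6.61%)(1 + 1.6%) = 1.0661 × 1.016 = 1.0831576.
So r_nom = 8.31576%.

8.32%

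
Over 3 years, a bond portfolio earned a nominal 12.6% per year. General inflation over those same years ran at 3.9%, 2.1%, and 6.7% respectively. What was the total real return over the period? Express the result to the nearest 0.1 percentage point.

26.1%

Cumulative inflation factor: 1.039 × 1.021 × 1.067 ≈ 1.13189.
Nominal growth factor: 1.42763. Real growth factor = 1.42763 / 1.13189 ≈ 1.26127.
Total real return ≈ 26.1274%.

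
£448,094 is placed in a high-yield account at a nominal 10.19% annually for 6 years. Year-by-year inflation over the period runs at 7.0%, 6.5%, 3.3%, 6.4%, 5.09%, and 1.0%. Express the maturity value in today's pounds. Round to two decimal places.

Nominal value at maturity: £448,094 × (1 + 10.19%)^6 ≈ £802,088.38.
Price-level factor over 6 years: 1.070 × 1.065 × 1.033 × 1.064 × 1.0509 × 1.010 ≈ 1.3294074271.
The maturity value deflated by that factor is the answer in today's purchasing power.

£603,342.79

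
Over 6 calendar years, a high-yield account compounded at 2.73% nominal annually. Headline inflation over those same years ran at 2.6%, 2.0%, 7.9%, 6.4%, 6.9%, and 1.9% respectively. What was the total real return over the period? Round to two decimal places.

-10.19%

Cumulative inflation factor: 1.026 × 1.020 × 1.079 × 1.064 × 1.069 × 1.019 ≈ 1.30877.
Nominal growth factor: 1.17539. Real growth factor = 1.17539 / 1.30877 ≈ 0.89809.
Total real return ≈ -10.1907%.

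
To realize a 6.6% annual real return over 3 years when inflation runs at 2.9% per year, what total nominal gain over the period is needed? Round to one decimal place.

Required annual nominal rate: (1+6.6%)(1+2.9%) − 1 = 9.6914%.
Cumulative over 3 years: (1 + 0.096914)^3 − 1 ≈ 0.31983.

32.0%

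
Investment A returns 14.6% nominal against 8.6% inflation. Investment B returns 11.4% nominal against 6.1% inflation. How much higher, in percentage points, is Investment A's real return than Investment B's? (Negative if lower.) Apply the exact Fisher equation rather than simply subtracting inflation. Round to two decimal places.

Investment A real return: 1.146/1.086 − 1 = 5.525%.
Investment B real return: 1.114/1.061 − 1 = 4.995%.
Difference: 5.525 − 4.995 = 0.530 pp.

0.53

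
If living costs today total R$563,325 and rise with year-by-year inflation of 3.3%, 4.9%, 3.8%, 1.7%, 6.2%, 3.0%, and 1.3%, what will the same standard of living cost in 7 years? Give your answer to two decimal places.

R$714,042.94

Cumulative price-level factor: 1.033 × 1.049 × 1.038 × 1.017 × 1.062 × 1.030 × 1.013 ≈ 1.2675505935.
The nominal amount required is R$563,325 scaled up by that factor.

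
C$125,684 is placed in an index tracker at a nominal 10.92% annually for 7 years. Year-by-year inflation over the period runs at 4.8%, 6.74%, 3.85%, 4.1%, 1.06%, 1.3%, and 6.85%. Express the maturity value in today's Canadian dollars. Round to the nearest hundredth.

Nominal value at maturity: C$125,684 × (1 + 10.92%)^7 ≈ C$259,626.50.
Price-level factor over 7 years: 1.048 × 1.0674 × 1.0385 × 1.041 × 1.0106 × 1.013 × 1.0685 ≈ 1.3228450521.
The maturity value deflated by that factor is the answer in today's purchasing power.

C$196,263.73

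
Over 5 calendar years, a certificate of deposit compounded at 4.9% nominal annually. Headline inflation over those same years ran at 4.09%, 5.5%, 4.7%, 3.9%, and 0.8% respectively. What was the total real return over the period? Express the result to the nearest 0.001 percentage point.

Cumulative inflation factor: 1.0409 × 1.055 × 1.047 × 1.039 × 1.008 ≈ 1.20416.
Nominal growth factor: 1.27022. Real growth factor = 1.27022 / 1.20416 ≈ 1.05486.
Total real return ≈ 5.4856%.

5.486%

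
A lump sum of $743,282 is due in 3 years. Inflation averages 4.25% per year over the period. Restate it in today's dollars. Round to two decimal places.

Price-level factor over 3 years: (1 + 4.25%)^3 ≈ 1.1329955156.
Purchasing power today: $743,282 divided by that factor.

$656,032.61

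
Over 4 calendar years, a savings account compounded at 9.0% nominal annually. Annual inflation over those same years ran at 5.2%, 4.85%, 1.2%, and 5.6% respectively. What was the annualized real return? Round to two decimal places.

Cumulative inflation factor: 1.052 × 1.0485 × 1.012 × 1.056 ≈ 1.17877.
Nominal growth factor: 1.41158. Real growth factor = 1.41158 / 1.17877 ≈ 1.19751.
Annualized: 1.19751^(1/4) − 1 ≈ 0.04609.

4.61%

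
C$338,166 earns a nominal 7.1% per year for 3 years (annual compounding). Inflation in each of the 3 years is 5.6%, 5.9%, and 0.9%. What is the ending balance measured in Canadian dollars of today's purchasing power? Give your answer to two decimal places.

Nominal value at maturity: C$338,166 × (1 + 7.1%)^3 ≈ C$415,430.48.
Price-level factor over 3 years: 1.056 × 1.059 × 1.009 = 1.128368736.
Dividing the nominal maturity value by the price-level factor gives the value in today's money.

C$368,169.08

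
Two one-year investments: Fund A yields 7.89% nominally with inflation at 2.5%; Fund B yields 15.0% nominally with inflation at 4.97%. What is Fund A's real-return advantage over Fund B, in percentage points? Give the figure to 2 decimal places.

-4.30

Fund A real return: 1.0789/1.025 − 1 = 5.259%.
Fund B real return: 1.150/1.0497 − 1 = 9.555%.
Difference: 5.259 − 9.555 = -4.296 pp.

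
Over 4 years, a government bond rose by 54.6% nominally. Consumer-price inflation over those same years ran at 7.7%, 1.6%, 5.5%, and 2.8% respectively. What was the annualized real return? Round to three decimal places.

6.835%

Cumulative inflation factor: 1.077 × 1.016 × 1.055 × 1.028 ≈ 1.18674.
Nominal growth factor: 1.54600. Real growth factor = 1.54600 / 1.18674 ≈ 1.30273.
Annualized: 1.30273^(1/4) − 1 ≈ 0.06835.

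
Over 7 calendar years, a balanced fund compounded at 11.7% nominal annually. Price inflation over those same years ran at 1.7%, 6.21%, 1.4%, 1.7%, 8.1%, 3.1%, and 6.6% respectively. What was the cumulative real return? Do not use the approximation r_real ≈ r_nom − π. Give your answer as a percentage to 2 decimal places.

Cumulative inflation factor: 1.017 × 1.0621 × 1.014 × 1.017 × 1.081 × 1.031 × 1.066 ≈ 1.32339.
Nominal growth factor: 2.16956. Real growth factor = 2.16956 / 1.32339 ≈ 1.63940.
Total real return ≈ 63.9402%.

63.94%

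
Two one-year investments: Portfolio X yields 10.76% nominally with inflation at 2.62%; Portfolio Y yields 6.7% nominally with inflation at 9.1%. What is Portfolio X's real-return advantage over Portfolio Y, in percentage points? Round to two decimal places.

10.13

Portfolio X real return: 1.1076/1.0262 − 1 = 7.932%.
Portfolio Y real return: 1.067/1.091 − 1 = -2.200%.
Difference: 7.932 − (-2.200) = 10.132 pp.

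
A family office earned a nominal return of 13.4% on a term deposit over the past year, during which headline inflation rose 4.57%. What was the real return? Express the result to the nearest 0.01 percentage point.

Real return via the Fisher equation: (1 + 13.4%)/(1 + 4.57%) − 1 = 1.134/1.0457 − 1 ≈ 0.08444.

8.44%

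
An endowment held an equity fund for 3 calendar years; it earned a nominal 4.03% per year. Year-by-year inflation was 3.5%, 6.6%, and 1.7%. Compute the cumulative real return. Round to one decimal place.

Cumulative inflation factor: 1.035 × 1.066 × 1.017 ≈ 1.12207.
Nominal growth factor: 1.12584. Real growth factor = 1.12584 / 1.12207 ≈ 1.00336.
Total real return ≈ 0.3361%.

0.3%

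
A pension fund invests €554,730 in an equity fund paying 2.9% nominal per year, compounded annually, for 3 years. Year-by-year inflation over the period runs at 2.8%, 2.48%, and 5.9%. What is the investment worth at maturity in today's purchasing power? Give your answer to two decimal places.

Nominal value at maturity: €554,730 × (1 + 2.9%)^3 ≈ €604,404.62.
Price-level factor over 3 years: 1.028 × 1.0248 × 1.059 = 1.1156505696.
Dividing the nominal maturity value by the price-level factor gives the value in today's money.

€541,750.83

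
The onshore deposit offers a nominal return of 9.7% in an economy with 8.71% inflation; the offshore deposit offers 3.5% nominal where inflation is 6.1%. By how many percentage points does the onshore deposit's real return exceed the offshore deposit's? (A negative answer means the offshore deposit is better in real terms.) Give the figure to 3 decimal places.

3.361

The onshore deposit real return: 1.097/1.0871 − 1 = 0.9107%.
The offshore deposit real return: 1.035/1.061 − 1 = -2.4505%.
Difference: 0.9107 − (-2.4505) = 3.3612 pp.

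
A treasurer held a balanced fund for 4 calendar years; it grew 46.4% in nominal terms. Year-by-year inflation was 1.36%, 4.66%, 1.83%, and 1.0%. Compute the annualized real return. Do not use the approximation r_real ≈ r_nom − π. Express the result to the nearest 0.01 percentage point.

Cumulative inflation factor: 1.0136 × 1.0466 × 1.0183 × 1.010 ≈ 1.09105.
Nominal growth factor: 1.46400. Real growth factor = 1.46400 / 1.09105 ≈ 1.34183.
Annualized: 1.34183^(1/4) − 1 ≈ 0.07628.

7.63%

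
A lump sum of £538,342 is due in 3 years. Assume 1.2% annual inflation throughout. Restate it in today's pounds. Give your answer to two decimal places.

Price-level factor over 3 years: (1 + 1.2%)^3 = 1.036433728.
Purchasing power today: £538,342 divided by that factor.

£519,417.68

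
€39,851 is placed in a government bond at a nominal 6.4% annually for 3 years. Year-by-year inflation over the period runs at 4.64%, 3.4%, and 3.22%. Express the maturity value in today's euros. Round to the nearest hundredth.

Nominal value at maturity: €39,851 × (1 + 6.4%)^3 ≈ €48,002.53.
Price-level factor over 3 years: 1.0464 × 1.034 × 1.0322 ≈ 1.1168172787.
Dividing the nominal maturity value by the price-level factor gives the value in today's money.

€42,981.54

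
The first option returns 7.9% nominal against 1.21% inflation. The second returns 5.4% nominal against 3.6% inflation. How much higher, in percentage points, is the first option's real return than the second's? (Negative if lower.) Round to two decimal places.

The first option real return: 1.079/1.0121 − 1 = 6.610%.
The second real return: 1.054/1.036 − 1 = 1.737%.
Difference: 6.610 − 1.737 = 4.873 pp.

4.87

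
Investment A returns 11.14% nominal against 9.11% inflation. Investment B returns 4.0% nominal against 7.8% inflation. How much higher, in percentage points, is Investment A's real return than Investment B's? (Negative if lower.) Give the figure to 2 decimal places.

Investment A real return: 1.1114/1.0911 − 1 = 1.861%.
Investment B real return: 1.040/1.078 − 1 = -3.525%.
Difference: 1.861 − (-3.525) = 5.386 pp.

5.39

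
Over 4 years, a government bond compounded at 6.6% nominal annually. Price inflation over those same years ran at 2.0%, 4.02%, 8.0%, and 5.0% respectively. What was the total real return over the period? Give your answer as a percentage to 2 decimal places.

Cumulative inflation factor: 1.020 × 1.0402 × 1.080 × 1.050 ≈ 1.20318.
Nominal growth factor: 1.29130. Real growth factor = 1.29130 / 1.20318 ≈ 1.07324.
Total real return ≈ 7.3245%.

7.32%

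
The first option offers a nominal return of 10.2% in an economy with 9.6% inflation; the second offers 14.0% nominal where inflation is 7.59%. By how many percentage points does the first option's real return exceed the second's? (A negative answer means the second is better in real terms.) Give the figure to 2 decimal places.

-5.41

The first option real return: 1.102/1.096 − 1 = 0.547%.
The second real return: 1.140/1.0759 − 1 = 5.958%.
Difference: 0.547 − 5.958 = -5.411 pp.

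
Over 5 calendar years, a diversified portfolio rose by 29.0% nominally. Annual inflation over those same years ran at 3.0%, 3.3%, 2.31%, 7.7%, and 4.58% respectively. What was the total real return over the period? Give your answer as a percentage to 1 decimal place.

Cumulative inflation factor: 1.030 × 1.033 × 1.0231 × 1.077 × 1.0458 ≈ 1.22608.
Nominal growth factor: 1.29000. Real growth factor = 1.29000 / 1.22608 ≈ 1.05213.
Total real return ≈ 5.2131%.

5.2%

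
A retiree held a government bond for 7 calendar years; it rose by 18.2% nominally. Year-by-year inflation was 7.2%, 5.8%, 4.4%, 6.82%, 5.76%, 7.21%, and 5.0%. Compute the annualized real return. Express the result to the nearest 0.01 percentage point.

-3.40%

Cumulative inflation factor: 1.072 × 1.058 × 1.044 × 1.0682 × 1.0576 × 1.0721 × 1.050 ≈ 1.50584.
Nominal growth factor: 1.18200. Real growth factor = 1.18200 / 1.50584 ≈ 0.78494.
Annualized: 0.78494^(1/7) − 1 ≈ -0.03400.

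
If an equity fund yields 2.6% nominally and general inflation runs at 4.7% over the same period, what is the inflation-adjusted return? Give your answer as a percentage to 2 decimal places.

Real return via the Fisher equation: (1 + 2.6%)/(1 + 4.7%) − 1 = 1.026/1.047 − 1 ≈ -0.02006.

-2.01%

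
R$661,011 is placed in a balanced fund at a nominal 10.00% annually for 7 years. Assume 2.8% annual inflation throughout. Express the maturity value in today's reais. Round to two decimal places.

R$1,061,709.44

Nominal value at maturity: R$661,011 × (1 + 10.00%)^7 ≈ R$1,288,123.44.
Price-level factor over 7 years: (1 + 2.8%)^7 ≈ 1.2132541978.
Dividing the nominal maturity value by the price-level factor gives the value in today's money.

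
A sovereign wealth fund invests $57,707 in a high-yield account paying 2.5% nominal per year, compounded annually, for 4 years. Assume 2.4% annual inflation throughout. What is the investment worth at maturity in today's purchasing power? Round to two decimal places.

Nominal value at maturity: $57,707 × (1 + 2.5%)^4 ≈ $63,697.73.
Price-level factor over 4 years: (1 + 2.4%)^4 ≈ 1.0995116278.
The maturity value deflated by that factor is the answer in today's purchasing power.

$57,932.75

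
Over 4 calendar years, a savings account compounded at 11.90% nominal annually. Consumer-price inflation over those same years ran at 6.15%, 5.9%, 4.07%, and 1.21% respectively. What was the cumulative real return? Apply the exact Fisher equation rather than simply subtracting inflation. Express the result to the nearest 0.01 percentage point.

Cumulative inflation factor: 1.0615 × 1.059 × 1.0407 × 1.0121 ≈ 1.18404.
Nominal growth factor: 1.56791. Real growth factor = 1.56791 / 1.18404 ≈ 1.32421.
Total real return ≈ 32.4206%.

32.42%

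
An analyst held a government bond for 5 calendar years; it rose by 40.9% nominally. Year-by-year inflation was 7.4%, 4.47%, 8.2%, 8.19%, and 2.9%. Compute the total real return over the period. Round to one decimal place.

4.3%

Cumulative inflation factor: 1.074 × 1.0447 × 1.082 × 1.0819 × 1.029 ≈ 1.35153.
Nominal growth factor: 1.40900. Real growth factor = 1.40900 / 1.35153 ≈ 1.04252.
Total real return ≈ 4.2522%.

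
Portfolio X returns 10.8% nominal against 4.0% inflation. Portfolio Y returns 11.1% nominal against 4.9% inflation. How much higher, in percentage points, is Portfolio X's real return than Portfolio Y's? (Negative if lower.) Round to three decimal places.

0.628

Portfolio X real return: 1.108/1.040 − 1 = 6.5385%.
Portfolio Y real return: 1.111/1.049 − 1 = 5.9104%.
Difference: 6.5385 − 5.9104 = 0.6281 pp.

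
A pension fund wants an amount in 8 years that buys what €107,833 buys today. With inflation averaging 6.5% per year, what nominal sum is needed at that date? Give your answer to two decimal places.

Cumulative price-level factor: (1+6.5%)^8 ≈ 1.6549956713.
Multiplying €107,833 by the price-level factor gives the future nominal sum.

€178,463.15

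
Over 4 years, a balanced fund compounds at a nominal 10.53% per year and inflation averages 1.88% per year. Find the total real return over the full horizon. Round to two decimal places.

38.54%

The annual real rate is (1+10.53%)/(1+1.88%) − 1 = 8.4904%.
Compounded over 4 years: (1 + 0.084904)^4 − 1 ≈ 0.38537.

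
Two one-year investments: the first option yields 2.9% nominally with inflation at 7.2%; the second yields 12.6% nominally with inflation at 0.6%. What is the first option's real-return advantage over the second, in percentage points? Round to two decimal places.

The first option real return: 1.029/1.072 − 1 = -4.011%.
The second real return: 1.126/1.006 − 1 = 11.928%.
Difference: -4.011 − 11.928 = -15.939 pp.

-15.94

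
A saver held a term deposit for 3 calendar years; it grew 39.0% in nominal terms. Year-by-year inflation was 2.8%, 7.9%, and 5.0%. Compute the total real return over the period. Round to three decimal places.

19.347%

Cumulative inflation factor: 1.028 × 1.079 × 1.050 ≈ 1.16467.
Nominal growth factor: 1.39000. Real growth factor = 1.39000 / 1.16467 ≈ 1.19347.
Total real return ≈ 19.3468%.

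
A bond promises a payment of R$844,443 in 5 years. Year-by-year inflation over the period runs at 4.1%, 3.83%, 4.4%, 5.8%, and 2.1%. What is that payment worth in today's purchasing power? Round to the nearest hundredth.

R$692,763.26

Price-level factor over 5 years: 1.041 × 1.0383 × 1.044 × 1.058 × 1.021 ≈ 1.2189488781.
Purchasing power today: R$844,443 divided by that factor.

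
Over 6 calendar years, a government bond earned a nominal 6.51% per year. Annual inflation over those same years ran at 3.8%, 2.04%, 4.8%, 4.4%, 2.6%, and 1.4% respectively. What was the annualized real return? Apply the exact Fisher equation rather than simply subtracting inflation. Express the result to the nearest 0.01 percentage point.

3.24%

Cumulative inflation factor: 1.038 × 1.0204 × 1.048 × 1.044 × 1.026 × 1.014 ≈ 1.20563.
Nominal growth factor: 1.45996. Real growth factor = 1.45996 / 1.20563 ≈ 1.21095.
Annualized: 1.21095^(1/6) − 1 ≈ 0.03242.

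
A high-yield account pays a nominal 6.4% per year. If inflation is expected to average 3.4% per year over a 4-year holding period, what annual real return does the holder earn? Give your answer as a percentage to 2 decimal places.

2.90%

With constant rates the annual real return is the same each year: (1+6.4%)/(1+3.4%) − 1 = 0.02901.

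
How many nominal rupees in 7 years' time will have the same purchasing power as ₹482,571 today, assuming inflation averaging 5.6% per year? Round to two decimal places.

₹706,656.97

Cumulative price-level factor: (1+5.6%)^7 ≈ 1.4643585503.
Multiplying ₹482,571 by the price-level factor gives the future nominal sum.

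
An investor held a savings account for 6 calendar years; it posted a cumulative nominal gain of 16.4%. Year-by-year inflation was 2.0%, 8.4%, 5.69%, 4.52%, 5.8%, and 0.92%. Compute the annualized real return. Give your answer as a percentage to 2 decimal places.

Cumulative inflation factor: 1.020 × 1.084 × 1.0569 × 1.0452 × 1.058 × 1.0092 ≈ 1.30414.
Nominal growth factor: 1.16400. Real growth factor = 1.16400 / 1.30414 ≈ 0.89254.
Annualized: 0.89254^(1/6) − 1 ≈ -0.01877.

-1.88%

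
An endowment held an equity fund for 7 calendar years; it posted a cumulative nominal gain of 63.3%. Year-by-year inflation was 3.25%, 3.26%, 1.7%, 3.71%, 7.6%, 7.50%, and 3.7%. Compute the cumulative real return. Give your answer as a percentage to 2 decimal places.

Cumulative inflation factor: 1.0325 × 1.0326 × 1.017 × 1.0371 × 1.076 × 1.0750 × 1.037 ≈ 1.34885.
Nominal growth factor: 1.63300. Real growth factor = 1.63300 / 1.34885 ≈ 1.21066.
Total real return ≈ 21.0662%.

21.07%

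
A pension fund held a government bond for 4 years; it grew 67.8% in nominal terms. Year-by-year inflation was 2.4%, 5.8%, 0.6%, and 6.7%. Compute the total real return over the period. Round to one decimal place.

Cumulative inflation factor: 1.024 × 1.058 × 1.006 × 1.067 ≈ 1.16292.
Nominal growth factor: 1.67800. Real growth factor = 1.67800 / 1.16292 ≈ 1.44293.
Total real return ≈ 44.2926%.

44.3%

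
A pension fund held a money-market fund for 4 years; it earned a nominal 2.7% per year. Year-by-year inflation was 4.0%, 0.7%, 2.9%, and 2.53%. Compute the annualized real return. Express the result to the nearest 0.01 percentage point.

0.17%

Cumulative inflation factor: 1.040 × 1.007 × 1.029 × 1.0253 ≈ 1.10492.
Nominal growth factor: 1.11245. Real growth factor = 1.11245 / 1.10492 ≈ 1.00682.
Annualized: 1.00682^(1/4) − 1 ≈ 0.00170.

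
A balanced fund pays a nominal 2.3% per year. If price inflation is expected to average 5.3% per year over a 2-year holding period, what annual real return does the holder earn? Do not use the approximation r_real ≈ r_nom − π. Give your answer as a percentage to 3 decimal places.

With constant rates the annual real return is the same each year: (1+2.3%)/(1+5.3%) − 1 = -0.02849.

-2.849%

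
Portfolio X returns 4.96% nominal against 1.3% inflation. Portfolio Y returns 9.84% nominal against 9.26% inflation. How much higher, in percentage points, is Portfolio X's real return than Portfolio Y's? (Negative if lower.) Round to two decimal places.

Portfolio X real return: 1.0496/1.013 − 1 = 3.613%.
Portfolio Y real return: 1.0984/1.0926 − 1 = 0.531%.
Difference: 3.613 − 0.531 = 3.082 pp.

3.08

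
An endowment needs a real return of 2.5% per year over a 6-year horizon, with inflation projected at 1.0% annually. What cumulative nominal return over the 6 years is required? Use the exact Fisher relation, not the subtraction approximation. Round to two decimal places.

23.10%

Required annual nominal rate: (1+2.5%)(1+1.0%) − 1 = 3.525%.
Cumulative over 6 years: (1 + 0.03525)^6 − 1 ≈ 0.23104.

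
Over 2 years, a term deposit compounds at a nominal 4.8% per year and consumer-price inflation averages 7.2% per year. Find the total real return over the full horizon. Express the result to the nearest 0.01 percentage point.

The annual real rate is (1+4.8%)/(1+7.2%) − 1 = -2.2388%.
Compounded over 2 years: (1 + -0.022388)^2 − 1 ≈ -0.04427.

-4.43%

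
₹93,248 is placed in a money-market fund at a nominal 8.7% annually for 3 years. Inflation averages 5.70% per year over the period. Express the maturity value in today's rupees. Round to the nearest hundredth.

Nominal value at maturity: ₹93,248 × (1 + 8.7%)^3 ≈ ₹119,764.51.
Price-level factor over 3 years: (1 + 5.70%)^3 = 1.180932193.
Dividing the nominal maturity value by the price-level factor gives the value in today's money.

₹101,415.23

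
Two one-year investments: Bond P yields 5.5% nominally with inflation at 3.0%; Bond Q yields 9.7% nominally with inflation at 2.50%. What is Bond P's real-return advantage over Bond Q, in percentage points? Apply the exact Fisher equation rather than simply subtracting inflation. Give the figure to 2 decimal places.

-4.60

Bond P real return: 1.055/1.030 − 1 = 2.427%.
Bond Q real return: 1.097/1.0250 − 1 = 7.024%.
Difference: 2.427 − 7.024 = -4.597 pp.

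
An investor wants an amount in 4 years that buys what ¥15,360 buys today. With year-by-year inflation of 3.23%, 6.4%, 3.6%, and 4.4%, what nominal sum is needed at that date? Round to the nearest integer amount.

Cumulative price-level factor: 1.0323 × 1.064 × 1.036 × 1.044 ≈ 1.1879763896.
The nominal amount required is ¥15,360 scaled up by that factor.

¥18,247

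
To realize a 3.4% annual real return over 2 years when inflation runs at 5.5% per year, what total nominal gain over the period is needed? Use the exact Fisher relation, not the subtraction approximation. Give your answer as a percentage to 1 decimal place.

Required annual nominal rate: (1+3.4%)(1+5.5%) − 1 = 9.087%.
Cumulative over 2 years: (1 + 0.09087)^2 − 1 ≈ 0.19000.

19.0%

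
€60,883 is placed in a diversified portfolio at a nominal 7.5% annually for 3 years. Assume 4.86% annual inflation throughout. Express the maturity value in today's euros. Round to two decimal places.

Nominal value at maturity: €60,883 × (1 + 7.5%)^3 ≈ €75,634.76.
Price-level factor over 3 years: (1 + 4.86%)^3 ≈ 1.1530006713.
The maturity value deflated by that factor is the answer in today's purchasing power.

€65,598.19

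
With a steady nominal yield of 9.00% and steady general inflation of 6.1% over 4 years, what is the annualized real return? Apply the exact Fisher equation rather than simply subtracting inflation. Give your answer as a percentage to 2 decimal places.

With constant rates the annual real return is the same each year: (1+9.00%)/(1+6.1%) − 1 = 0.02733.

2.73%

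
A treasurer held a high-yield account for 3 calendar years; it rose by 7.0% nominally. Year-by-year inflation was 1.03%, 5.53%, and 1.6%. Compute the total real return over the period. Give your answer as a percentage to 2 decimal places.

Cumulative inflation factor: 1.0103 × 1.0553 × 1.016 ≈ 1.08323.
Nominal growth factor: 1.07000. Real growth factor = 1.07000 / 1.08323 ≈ 0.98779.
Total real return ≈ -1.2212%.

-1.22%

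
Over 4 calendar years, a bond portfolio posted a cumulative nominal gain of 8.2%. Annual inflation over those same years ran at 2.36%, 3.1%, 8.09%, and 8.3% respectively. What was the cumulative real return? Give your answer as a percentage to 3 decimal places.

-12.416%

Cumulative inflation factor: 1.0236 × 1.031 × 1.0809 × 1.083 ≈ 1.23539.
Nominal growth factor: 1.08200. Real growth factor = 1.08200 / 1.23539 ≈ 0.87584.
Total real return ≈ -12.4161%.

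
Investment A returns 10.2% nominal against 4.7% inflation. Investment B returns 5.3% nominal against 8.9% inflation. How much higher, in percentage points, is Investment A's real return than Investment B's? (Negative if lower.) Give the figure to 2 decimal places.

8.56

Investment A real return: 1.102/1.047 − 1 = 5.253%.
Investment B real return: 1.053/1.089 − 1 = -3.306%.
Difference: 5.253 − (-3.306) = 8.559 pp.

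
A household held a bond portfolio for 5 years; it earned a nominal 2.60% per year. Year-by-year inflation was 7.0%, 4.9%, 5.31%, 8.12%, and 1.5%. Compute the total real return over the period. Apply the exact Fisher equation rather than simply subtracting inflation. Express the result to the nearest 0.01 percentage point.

Cumulative inflation factor: 1.070 × 1.049 × 1.0531 × 1.0812 × 1.015 ≈ 1.29718.
Nominal growth factor: 1.13694. Real growth factor = 1.13694 / 1.29718 ≈ 0.87647.
Total real return ≈ -12.3532%.

-12.35%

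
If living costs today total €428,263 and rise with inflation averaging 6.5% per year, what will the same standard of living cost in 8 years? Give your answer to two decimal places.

€708,773.41

Cumulative price-level factor: (1+6.5%)^8 ≈ 1.6549956713.
Multiplying €428,263 by the price-level factor gives the future nominal sum.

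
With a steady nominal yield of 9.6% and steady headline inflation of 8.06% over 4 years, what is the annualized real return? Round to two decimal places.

1.43%

With constant rates the annual real return is the same each year: (1+9.6%)/(1+8.06%) − 1 = 0.01425.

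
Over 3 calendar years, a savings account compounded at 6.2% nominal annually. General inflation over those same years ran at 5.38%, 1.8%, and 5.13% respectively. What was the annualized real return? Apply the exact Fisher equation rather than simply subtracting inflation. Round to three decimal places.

2.027%

Cumulative inflation factor: 1.0538 × 1.018 × 1.0513 ≈ 1.12780.
Nominal growth factor: 1.19777. Real growth factor = 1.19777 / 1.12780 ≈ 1.06204.
Annualized: 1.06204^(1/3) − 1 ≈ 0.02027.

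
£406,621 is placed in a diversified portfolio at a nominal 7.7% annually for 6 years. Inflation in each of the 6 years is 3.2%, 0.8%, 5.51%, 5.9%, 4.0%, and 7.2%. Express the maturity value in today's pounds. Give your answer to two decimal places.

£489,695.47

Nominal value at maturity: £406,621 × (1 + 7.7%)^6 ≈ £634,576.56.
Price-level factor over 6 years: 1.032 × 1.008 × 1.0551 × 1.059 × 1.040 × 1.072 ≈ 1.2958595606.
Dividing the nominal maturity value by the price-level factor gives the value in today's money.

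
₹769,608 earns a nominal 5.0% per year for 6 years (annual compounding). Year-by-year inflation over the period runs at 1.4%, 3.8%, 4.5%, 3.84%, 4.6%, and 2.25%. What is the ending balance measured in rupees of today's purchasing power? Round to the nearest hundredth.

Nominal value at maturity: ₹769,608 × (1 + 5.0%)^6 ≈ ₹1,031,348.33.
Price-level factor over 6 years: 1.014 × 1.038 × 1.045 × 1.0384 × 1.046 × 1.0225 ≈ 1.2215500888.
Dividing the nominal maturity value by the price-level factor gives the value in today's money.

₹844,294.75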